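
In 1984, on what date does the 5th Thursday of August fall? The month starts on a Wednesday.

30 August 1984

August 1984 begins on a Wednesday, so the first Thursday is August 2 (1 day later).
The 5th Thursday is 4 weeks later: 2 + 28 = 30.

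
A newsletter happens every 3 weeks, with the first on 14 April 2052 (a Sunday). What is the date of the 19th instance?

27 April 2053

The 19th occurrence is 18 intervals after the first: 18 × 21 = 378 days after 14 April 2052.
April has 30 days — 16 days to the end of April leaves 362.
May has 31 days (331 left).
June has 30 days (301 left).
July has 31 days (270 left).
August has 31 days (239 left).
September has 30 days (209 left).
October has 31 days (178 left).
November has 30 days (148 left).
December has 31 days (117 left).
January has 31 days (86 left).
February has 28 days (58 left).
March has 31 days (27 left).
27 days into April → 27 April 2053.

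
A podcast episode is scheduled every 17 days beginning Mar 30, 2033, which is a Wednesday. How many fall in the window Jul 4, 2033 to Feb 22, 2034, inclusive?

Occurrences land 17·i days after Mar 30, 2033 for i = 0, 1, 2, …
Jul 4, 2033 is 96 days after the start; 96 ÷ 17 = 5 remainder 11; since the remainder is 11, round up to i = 6. First occurrence in the window: #7 on Jul 10, 2033 (6×17 = 102 days in).
Feb 22, 2034 is 329 days after the start; 329 ÷ 17 = 19 remainder 6. Last occurrence in the window: #20 on Feb 16, 2034.
Occurrences #7 through #20: 14 in total.

14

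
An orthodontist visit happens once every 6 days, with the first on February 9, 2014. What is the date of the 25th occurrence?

The 25th occurrence is 24 intervals after the first: 24 × 6 = 144 days after February 9, 2014.
February has 28 days — 19 days to the end of February leaves 125.
March has 31 days (94 left).
April has 30 days (64 left).
May has 31 days (33 left).
June has 30 days (3 left).
3 days into July → July 3, 2014.

July 3, 2014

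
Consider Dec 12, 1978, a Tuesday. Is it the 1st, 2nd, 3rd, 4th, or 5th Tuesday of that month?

2nd

Day 12 falls in week ⌈12/7⌉ of the month.
Days 1–7 hold the 1st Tuesday, 8–14 the 2nd, 15–21 the 3rd, 22–28 the 4th, 29–31 the 5th.
12 is in the range for the 2nd.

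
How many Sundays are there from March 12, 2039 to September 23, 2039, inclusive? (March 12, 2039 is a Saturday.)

March 12, 2039 is a Saturday; the first Sunday on or after it is March 13, 2039 (1 day later).
From March 13, 2039 to September 23, 2039: 18 + 30 + 31 + 30 + 31 + 31 + 23 = 194 days (rest of March, April, May, June, July, August, September).
194 ÷ 7 = 27 full weeks with remainder 5, so 27 more Sundays after the first → 28.

28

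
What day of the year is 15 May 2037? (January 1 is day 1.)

Days in months before May: 31 + 28 + 31 + 30 = 120.
Plus 15 days into May → day 135.

135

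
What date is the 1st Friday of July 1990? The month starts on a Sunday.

July 6, 1990

July 1990 begins on a Sunday, so the first Friday is July 6 (5 days later).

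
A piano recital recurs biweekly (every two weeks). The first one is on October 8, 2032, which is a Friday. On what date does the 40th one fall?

The 40th occurrence is 39 intervals after the first: 39 × 14 = 546 days after October 8, 2032.
October has 31 days — 23 days to the end of October leaves 523.
From end of October to end of 2032 is 61 days (462 left).
2033 has 365 days (97 left).
January has 31 days (66 left).
February has 28 days (38 left).
March has 31 days (7 left).
7 days into April → April 7, 2034.

April 7, 2034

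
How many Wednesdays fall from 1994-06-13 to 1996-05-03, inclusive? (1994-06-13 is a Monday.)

1994-06-13 is a Monday; the first Wednesday on or after it is 1994-06-15 (2 days later).
From 1994-06-15 to 1996-05-03: 199 + 365 + 124 = 688 days (rest of 1994, 1995, to 1996-05-03 in 1996).
688 ÷ 7 = 98 full weeks with remainder 2, so 98 more Wednesdays after the first → 99.

99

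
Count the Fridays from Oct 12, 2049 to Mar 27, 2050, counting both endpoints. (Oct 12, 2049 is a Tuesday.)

24

Oct 12, 2049 is a Tuesday; the first Friday on or after it is Oct 15, 2049 (3 days later).
From Oct 15, 2049 to Mar 27, 2050: 16 + 30 + 31 + 31 + 28 + 27 = 163 days (rest of Oct, Nov, Dec, Jan, Feb, Mar).
163 ÷ 7 = 23 full weeks with remainder 2, so 23 more Fridays after the first → 24.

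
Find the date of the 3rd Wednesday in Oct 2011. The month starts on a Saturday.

Oct 19, 2011

Oct 2011 begins on a Saturday, so the first Wednesday is Oct 5 (4 days later).
The 3rd Wednesday is 2 weeks later: 5 + 14 = 19.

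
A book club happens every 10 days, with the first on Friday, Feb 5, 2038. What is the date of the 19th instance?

Aug 4, 2038

The 19th occurrence is 18 intervals after the first: 18 × 10 = 180 days after Feb 5, 2038.
Feb has 28 days — 23 days to the end of Feb leaves 157.
Mar has 31 days (126 left).
Apr has 30 days (96 left).
May has 31 days (65 left).
Jun has 30 days (35 left).
Jul has 31 days (4 left).
4 days into Aug → Aug 4, 2038.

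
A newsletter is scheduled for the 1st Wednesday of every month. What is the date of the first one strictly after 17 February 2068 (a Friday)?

7 March 2068

February 2068 starts on a Wednesday, so its 1st Wednesday is 1 February 2068.
That is not after 17 February 2068, so look at March 2068.
March 2068 starts on a Thursday, so its 1st Wednesday is 7 March 2068 (6 days in).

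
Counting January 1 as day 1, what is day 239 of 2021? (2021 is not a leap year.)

27 August 2021

January has 31 days (239 − 31 = 208 remain).
February has 28 days (208 − 28 = 180 remain).
March has 31 days (180 − 31 = 149 remain).
April has 30 days (149 − 30 = 119 remain).
May has 31 days (119 − 31 = 88 remain).
June has 30 days (88 − 30 = 58 remain).
July has 31 days (58 − 31 = 27 remain).
27 into August → August 27.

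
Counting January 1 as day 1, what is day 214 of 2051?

2051-08-02

January has 31 days (214 − 31 = 183 remain).
February has 28 days (183 − 28 = 155 remain).
March has 31 days (155 − 31 = 124 remain).
April has 30 days (124 − 30 = 94 remain).
May has 31 days (94 − 31 = 63 remain).
June has 30 days (63 − 30 = 33 remain).
July has 31 days (33 − 31 = 2 remain).
2 into August → August 2.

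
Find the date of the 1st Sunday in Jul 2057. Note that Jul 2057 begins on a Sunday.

Jul 1, 2057

Jul 2057 begins on a Sunday, so the first Sunday is Jul 1.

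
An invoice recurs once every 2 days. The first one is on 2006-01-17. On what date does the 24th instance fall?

The 24th occurrence is 23 intervals after the first: 23 × 2 = 46 days after 2006-01-17.
January has 31 days — 14 days to the end of January leaves 32.
February has 28 days (4 left).
4 days into March → 2006-03-04.

2006-03-04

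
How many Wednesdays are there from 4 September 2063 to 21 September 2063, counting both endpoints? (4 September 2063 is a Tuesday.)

3

4 September 2063 is a Tuesday; the first Wednesday on or after it is 5 September 2063 (1 day later).
From 5 September 2063 to 21 September 2063 is 21 − 5 = 16 days.
16 ÷ 7 = 2 full weeks with remainder 2, so 2 more Wednesdays after the first → 3.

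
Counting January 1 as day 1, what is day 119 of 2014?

Jan has 31 days (119 − 31 = 88 remain).
Feb has 28 days (88 − 28 = 60 remain).
Mar has 31 days (60 − 31 = 29 remain).
29 into Apr → Apr 29.

Apr 29, 2014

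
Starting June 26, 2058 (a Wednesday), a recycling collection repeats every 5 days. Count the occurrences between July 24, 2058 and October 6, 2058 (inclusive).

15

Occurrences land 5·i days after June 26, 2058 for i = 0, 1, 2, …
July 24, 2058 is 28 days after the start; 28 ÷ 5 = 5 remainder 3; since the remainder is 3, round up to i = 6. First occurrence in the window: #7 on July 26, 2058 (6×5 = 30 days in).
October 6, 2058 is 102 days after the start; 102 ÷ 5 = 20 remainder 2. Last occurrence in the window: #21 on October 4, 2058.
Occurrences #7 through #21: 15 in total.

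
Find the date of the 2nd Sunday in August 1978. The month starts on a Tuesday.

August 1978 begins on a Tuesday, so the first Sunday is August 6 (5 days later).
The 2nd Sunday is 1 weeks later: 6 + 7 = 13.

1978-08-13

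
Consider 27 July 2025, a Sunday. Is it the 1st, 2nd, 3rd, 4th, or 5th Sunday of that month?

4th

Day 27 falls in week ⌈27/7⌉ of the month.
Days 1–7 hold the 1st Sunday, 8–14 the 2nd, 15–21 the 3rd, 22–28 the 4th, 29–31 the 5th.
27 is in the range for the 4th.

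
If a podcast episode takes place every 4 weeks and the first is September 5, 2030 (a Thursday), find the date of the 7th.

The 7th occurrence is 6 intervals after the first: 6 × 28 = 168 days after September 5, 2030.
September has 30 days — 25 days to the end of September leaves 143.
October has 31 days (112 left).
November has 30 days (82 left).
December has 31 days (51 left).
January has 31 days (20 left).
20 days into February → February 20, 2031.

February 20, 2031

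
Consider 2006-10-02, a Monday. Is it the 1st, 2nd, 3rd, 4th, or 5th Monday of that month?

1st

Day 2 falls in week ⌈2/7⌉ of the month.
Days 1–7 hold the 1st Monday, 8–14 the 2nd, 15–21 the 3rd, 22–28 the 4th, 29–31 the 5th.
2 is in the range for the 1st.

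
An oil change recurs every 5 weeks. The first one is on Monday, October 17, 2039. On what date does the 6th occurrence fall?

April 9, 2040

The 6th occurrence is 5 intervals after the first: 5 × 35 = 175 days after October 17, 2039.
October has 31 days — 14 days to the end of October leaves 161.
November has 30 days (131 left).
December has 31 days (100 left).
January has 31 days (69 left).
February has 29 days (40 left).
March has 31 days (9 left).
9 days into April → April 9, 2040.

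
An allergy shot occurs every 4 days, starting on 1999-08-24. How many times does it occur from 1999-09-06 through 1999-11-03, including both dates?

14

Occurrences land 4·i days after 1999-08-24 for i = 0, 1, 2, …
1999-09-06 is 13 days after the start; 13 ÷ 4 = 3 remainder 1; since the remainder is 1, round up to i = 4. First occurrence in the window: #5 on 1999-09-09 (4×4 = 16 days in).
1999-11-03 is 71 days after the start; 71 ÷ 4 = 17 remainder 3. Last occurrence in the window: #18 on 1999-10-31.
Occurrences #5 through #18: 14 in total.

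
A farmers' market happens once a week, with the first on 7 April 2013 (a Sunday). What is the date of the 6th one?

The 6th occurrence is 5 intervals after the first: 5 × 7 = 35 days after 7 April 2013.
April has 30 days — 23 days to the end of April leaves 12.
12 days into May → 12 May 2013.

12 May 2013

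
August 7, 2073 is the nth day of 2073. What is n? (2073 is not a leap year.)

219

Days in months before August: 31 + 28 + 31 + 30 + 31 + 30 + 31 = 212.
Plus 7 days into August → day 219.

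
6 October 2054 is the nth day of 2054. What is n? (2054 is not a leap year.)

Days in months before October: 31 + 28 + 31 + 30 + 31 + 30 + 31 + 31 + 30 = 273.
Plus 6 days into October → day 279.

279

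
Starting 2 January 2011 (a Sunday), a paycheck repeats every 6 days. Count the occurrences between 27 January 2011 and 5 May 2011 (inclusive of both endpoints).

Occurrences land 6·i days after 2 January 2011 for i = 0, 1, 2, …
27 January 2011 is 25 days after the start; 25 ÷ 6 = 4 remainder 1; since the remainder is 1, round up to i = 5. First occurrence in the window: #6 on 1 February 2011 (5×6 = 30 days in).
5 May 2011 is 123 days after the start; 123 ÷ 6 = 20 remainder 3. Last occurrence in the window: #21 on 2 May 2011.
Occurrences #6 through #21: 16 in total.

16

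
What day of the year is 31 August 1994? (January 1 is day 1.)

Days in months before August: 31 + 28 + 31 + 30 + 31 + 30 + 31 = 212.
Plus 31 days into August → day 243.

243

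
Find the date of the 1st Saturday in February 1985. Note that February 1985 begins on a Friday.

February 2, 1985

February 1985 begins on a Friday, so the first Saturday is February 2 (1 day later).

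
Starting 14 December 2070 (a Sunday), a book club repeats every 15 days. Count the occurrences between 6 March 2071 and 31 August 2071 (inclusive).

Occurrences land 15·i days after 14 December 2070 for i = 0, 1, 2, …
6 March 2071 is 82 days after the start; 82 ÷ 15 = 5 remainder 7; since the remainder is 7, round up to i = 6. First occurrence in the window: #7 on 14 March 2071 (6×15 = 90 days in).
31 August 2071 is 260 days after the start; 260 ÷ 15 = 17 remainder 5. Last occurrence in the window: #18 on 26 August 2071.
Occurrences #7 through #18: 12 in total.

12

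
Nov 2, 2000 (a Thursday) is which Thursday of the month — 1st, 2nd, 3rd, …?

1st

Day 2 falls in week ⌈2/7⌉ of the month.
Days 1–7 hold the 1st Thursday, 8–14 the 2nd, 15–21 the 3rd, 22–28 the 4th, 29–31 the 5th.
2 is in the range for the 1st.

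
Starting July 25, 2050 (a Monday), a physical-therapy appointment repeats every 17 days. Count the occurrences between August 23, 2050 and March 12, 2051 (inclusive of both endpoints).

Occurrences land 17·i days after July 25, 2050 for i = 0, 1, 2, …
August 23, 2050 is 29 days after the start; 29 ÷ 17 = 1 remainder 12; since the remainder is 12, round up to i = 2. First occurrence in the window: #3 on August 28, 2050 (2×17 = 34 days in).
March 12, 2051 is 230 days after the start; 230 ÷ 17 = 13 remainder 9. Last occurrence in the window: #14 on March 3, 2051.
Occurrences #3 through #14: 12 in total.

12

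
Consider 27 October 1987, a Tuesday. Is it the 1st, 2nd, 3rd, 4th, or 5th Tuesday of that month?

Day 27 falls in week ⌈27/7⌉ of the month.
Days 1–7 hold the 1st Tuesday, 8–14 the 2nd, 15–21 the 3rd, 22–28 the 4th, 29–31 the 5th.
27 is in the range for the 4th.

4th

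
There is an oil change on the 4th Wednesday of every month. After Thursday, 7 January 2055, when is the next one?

27 January 2055

January 2055 starts on a Friday; its first Wednesday is the 6th, so the 4th Wednesday is the 27th — 27 January 2055.
27 January 2055 is after 7 January 2055, so that is the next one.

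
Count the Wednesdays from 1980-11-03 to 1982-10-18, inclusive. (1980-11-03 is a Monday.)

1980-11-03 is a Monday; the first Wednesday on or after it is 1980-11-05 (2 days later).
From 1980-11-05 to 1982-10-18: 56 + 365 + 291 = 712 days (rest of 1980, 1981, to 1982-10-18 in 1982).
712 ÷ 7 = 101 full weeks with remainder 5, so 101 more Wednesdays after the first → 102.

102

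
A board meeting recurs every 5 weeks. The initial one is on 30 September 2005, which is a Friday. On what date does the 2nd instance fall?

The 2nd occurrence is 1 interval after the first: 1 × 35 = 35 days after 30 September 2005.
September has 30 days — 0 days to the end of September leaves 35.
October has 31 days (4 left).
4 days into November → 4 November 2005.

4 November 2005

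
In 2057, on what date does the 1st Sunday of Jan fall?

Jan 7, 2057

Jan 2057 begins on a Monday, so the first Sunday is Jan 7 (6 days later).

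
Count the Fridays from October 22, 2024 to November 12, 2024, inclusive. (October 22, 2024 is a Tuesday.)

October 22, 2024 is a Tuesday; the first Friday on or after it is October 25, 2024 (3 days later).
From October 25, 2024 to November 12, 2024: 6 + 12 = 18 days (rest of October, November).
18 ÷ 7 = 2 full weeks with remainder 4, so 2 more Fridays after the first → 3.

3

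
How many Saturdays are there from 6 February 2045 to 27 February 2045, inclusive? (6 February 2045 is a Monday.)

3

6 February 2045 is a Monday; the first Saturday on or after it is 11 February 2045 (5 days later).
From 11 February 2045 to 27 February 2045 is 27 − 11 = 16 days.
16 ÷ 7 = 2 full weeks with remainder 2, so 2 more Saturdays after the first → 3.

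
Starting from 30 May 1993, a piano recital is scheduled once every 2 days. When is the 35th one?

The 35th occurrence is 34 intervals after the first: 34 × 2 = 68 days after 30 May 1993.
May has 31 days — 1 day to the end of May leaves 67.
June has 30 days (37 left).
July has 31 days (6 left).
6 days into August → 6 August 1993.

6 August 1993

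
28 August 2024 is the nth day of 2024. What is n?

Days in months before August: 31 + 29 + 31 + 30 + 31 + 30 + 31 = 213.
Plus 28 days into August → day 241.

241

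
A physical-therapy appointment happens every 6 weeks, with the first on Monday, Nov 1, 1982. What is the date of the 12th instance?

Feb 6, 1984

The 12th occurrence is 11 intervals after the first: 11 × 42 = 462 days after Nov 1, 1982.
Nov has 30 days — 29 days to the end of Nov leaves 433.
From end of Nov to end of 1982 is 31 days (402 left).
1983 has 365 days (37 left).
Jan has 31 days (6 left).
6 days into Feb → Feb 6, 1984.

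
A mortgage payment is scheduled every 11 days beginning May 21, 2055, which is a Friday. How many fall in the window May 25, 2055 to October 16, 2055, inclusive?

13

Occurrences land 11·i days after May 21, 2055 for i = 0, 1, 2, …
May 25, 2055 is 4 days after the start; 4 ÷ 11 = 0 remainder 4; since the remainder is 4, round up to i = 1. First occurrence in the window: #2 on June 1, 2055 (1×11 = 11 days in).
October 16, 2055 is 148 days after the start; 148 ÷ 11 = 13 remainder 5. Last occurrence in the window: #14 on October 11, 2055.
Occurrences #2 through #14: 13 in total.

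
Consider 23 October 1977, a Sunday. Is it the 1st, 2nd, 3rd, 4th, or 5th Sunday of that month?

4th

Day 23 falls in week ⌈23/7⌉ of the month.
Days 1–7 hold the 1st Sunday, 8–14 the 2nd, 15–21 the 3rd, 22–28 the 4th, 29–31 the 5th.
23 is in the range for the 4th.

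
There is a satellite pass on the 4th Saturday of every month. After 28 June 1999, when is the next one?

24 July 1999

June 1999 starts on a Tuesday; its first Saturday is the 5th, so the 4th Saturday is the 26th — 26 June 1999.
That is not after 28 June 1999, so look at July 1999.
July 1999 starts on a Thursday; its first Saturday is the 3rd, so the 4th Saturday is the 24th — 24 July 1999.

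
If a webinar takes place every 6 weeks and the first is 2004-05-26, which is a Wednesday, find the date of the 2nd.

2004-07-07

The 2nd occurrence is 1 interval after the first: 1 × 42 = 42 days after 2004-05-26.
May has 31 days — 5 days to the end of May leaves 37.
June has 30 days (7 left).
7 days into July → 2004-07-07.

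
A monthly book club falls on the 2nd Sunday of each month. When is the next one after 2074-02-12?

February 2074 starts on a Thursday; its first Sunday is the 4th, so the 2nd Sunday is the 11th — 2074-02-11.
That is not after 2074-02-12, so look at March 2074.
March 2074 starts on a Thursday; its first Sunday is the 4th, so the 2nd Sunday is the 11th — 2074-03-11.

2074-03-11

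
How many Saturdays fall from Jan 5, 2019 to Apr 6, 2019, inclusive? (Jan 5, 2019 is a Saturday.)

Jan 5, 2019 is a Saturday; the first Saturday on or after it is Jan 5, 2019.
From Jan 5, 2019 to Apr 6, 2019: 26 + 28 + 31 + 6 = 91 days (rest of Jan, Feb, Mar, Apr).
91 ÷ 7 = 13 full weeks with remainder 0, so 13 more Saturdays after the first → 14.

14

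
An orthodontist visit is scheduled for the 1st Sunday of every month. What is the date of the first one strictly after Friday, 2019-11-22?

2019-12-01

November 2019 starts on a Friday, so its 1st Sunday is 2019-11-03 (2 days in).
That is not after 2019-11-22, so look at December 2019.
December 2019 starts on a Sunday, so its 1st Sunday is 2019-12-01.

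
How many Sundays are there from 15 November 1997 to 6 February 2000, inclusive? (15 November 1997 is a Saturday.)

15 November 1997 is a Saturday; the first Sunday on or after it is 16 November 1997 (1 day later).
From 16 November 1997 to 6 February 2000: 45 + 365 + 365 + 37 = 812 days (rest of 1997, 1998, 1999, to 6 February 2000 in 2000).
812 ÷ 7 = 116 full weeks with remainder 0, so 116 more Sundays after the first → 117.

117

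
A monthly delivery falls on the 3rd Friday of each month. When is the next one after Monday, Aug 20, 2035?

Aug 2035 starts on a Wednesday; its first Friday is the 3rd, so the 3rd Friday is the 17th — Aug 17, 2035.
That is not after Aug 20, 2035, so look at Sep 2035.
Sep 2035 starts on a Saturday; its first Friday is the 7th, so the 3rd Friday is the 21st — Sep 21, 2035.

Sep 21, 2035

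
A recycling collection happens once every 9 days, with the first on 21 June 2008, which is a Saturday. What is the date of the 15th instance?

25 October 2008

The 15th occurrence is 14 intervals after the first: 14 × 9 = 126 days after 21 June 2008.
June has 30 days — 9 days to the end of June leaves 117.
July has 31 days (86 left).
August has 31 days (55 left).
September has 30 days (25 left).
25 days into October → 25 October 2008.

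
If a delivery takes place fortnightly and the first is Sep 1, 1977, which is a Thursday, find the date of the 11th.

Jan 19, 1978

The 11th occurrence is 10 intervals after the first: 10 × 14 = 140 days after Sep 1, 1977.
Sep has 30 days — 29 days to the end of Sep leaves 111.
Oct has 31 days (80 left).
Nov has 30 days (50 left).
Dec has 31 days (19 left).
19 days into Jan → Jan 19, 1978.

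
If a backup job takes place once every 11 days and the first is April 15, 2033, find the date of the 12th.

August 14, 2033

The 12th occurrence is 11 intervals after the first: 11 × 11 = 121 days after April 15, 2033.
April has 30 days — 15 days to the end of April leaves 106.
May has 31 days (75 left).
June has 30 days (45 left).
July has 31 days (14 left).
14 days into August → August 14, 2033.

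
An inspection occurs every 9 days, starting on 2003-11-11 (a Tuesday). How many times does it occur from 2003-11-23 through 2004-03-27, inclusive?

Occurrences land 9·i days after 2003-11-11 for i = 0, 1, 2, …
2003-11-23 is 12 days after the start; 12 ÷ 9 = 1 remainder 3; since the remainder is 3, round up to i = 2. First occurrence in the window: #3 on 2003-11-29 (2×9 = 18 days in).
2004-03-27 is 137 days after the start; 137 ÷ 9 = 15 remainder 2. Last occurrence in the window: #16 on 2004-03-25.
Occurrences #3 through #16: 14 in total.

14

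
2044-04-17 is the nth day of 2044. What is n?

108

Days in months before April: 31 + 29 + 31 = 91.
Plus 17 days into April → day 108.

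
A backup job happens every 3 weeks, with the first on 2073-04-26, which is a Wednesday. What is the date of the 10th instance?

2073-11-01

The 10th occurrence is 9 intervals after the first: 9 × 21 = 189 days after 2073-04-26.
April has 30 days — 4 days to the end of April leaves 185.
May has 31 days (154 left).
June has 30 days (124 left).
July has 31 days (93 left).
August has 31 days (62 left).
September has 30 days (32 left).
October has 31 days (1 left).
1 day into November → 2073-11-01.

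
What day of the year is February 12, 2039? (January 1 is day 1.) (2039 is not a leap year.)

Days in months before February: 31 = 31.
Plus 12 days into February → day 43.

43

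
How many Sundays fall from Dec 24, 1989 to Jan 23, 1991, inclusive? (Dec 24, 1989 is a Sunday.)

57

Dec 24, 1989 is a Sunday; the first Sunday on or after it is Dec 24, 1989.
From Dec 24, 1989 to Jan 23, 1991: 7 + 365 + 23 = 395 days (rest of 1989, 1990, to Jan 23, 1991 in 1991).
395 ÷ 7 = 56 full weeks with remainder 3, so 56 more Sundays after the first → 57.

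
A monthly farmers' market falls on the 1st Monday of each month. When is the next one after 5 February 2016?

7 March 2016

February 2016 starts on a Monday, so its 1st Monday is 1 February 2016.
That is not after 5 February 2016, so look at March 2016.
March 2016 starts on a Tuesday, so its 1st Monday is 7 March 2016 (6 days in).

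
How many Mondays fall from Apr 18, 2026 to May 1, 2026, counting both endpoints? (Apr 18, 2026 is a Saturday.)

Apr 18, 2026 is a Saturday; the first Monday on or after it is Apr 20, 2026 (2 days later).
From Apr 20, 2026 to May 1, 2026: 10 + 1 = 11 days (rest of Apr, May).
11 ÷ 7 = 1 full weeks with remainder 4, so 1 more Mondays after the first → 2.

2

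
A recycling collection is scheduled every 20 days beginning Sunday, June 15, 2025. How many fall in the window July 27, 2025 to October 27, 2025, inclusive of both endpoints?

4

Occurrences land 20·i days after June 15, 2025 for i = 0, 1, 2, …
July 27, 2025 is 42 days after the start; 42 ÷ 20 = 2 remainder 2; since the remainder is 2, round up to i = 3. First occurrence in the window: #4 on August 14, 2025 (3×20 = 60 days in).
October 27, 2025 is 134 days after the start; 134 ÷ 20 = 6 remainder 14. Last occurrence in the window: #7 on October 13, 2025.
Occurrences #4 through #7: 4 in total.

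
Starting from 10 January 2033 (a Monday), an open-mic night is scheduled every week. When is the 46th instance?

The 46th occurrence is 45 intervals after the first: 45 × 7 = 315 days after 10 January 2033.
January has 31 days — 21 days to the end of January leaves 294.
February has 28 days (266 left).
March has 31 days (235 left).
April has 30 days (205 left).
May has 31 days (174 left).
June has 30 days (144 left).
July has 31 days (113 left).
August has 31 days (82 left).
September has 30 days (52 left).
October has 31 days (21 left).
21 days into November → 21 November 2033.

21 November 2033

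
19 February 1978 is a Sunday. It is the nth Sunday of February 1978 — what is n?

3rd

Day 19 falls in week ⌈19/7⌉ of the month.
Days 1–7 hold the 1st Sunday, 8–14 the 2nd, 15–21 the 3rd, 22–28 the 4th, 29–31 the 5th.
19 is in the range for the 3rd.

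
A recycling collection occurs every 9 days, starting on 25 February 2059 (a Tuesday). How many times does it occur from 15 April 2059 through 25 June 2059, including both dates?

8

Occurrences land 9·i days after 25 February 2059 for i = 0, 1, 2, …
15 April 2059 is 49 days after the start; 49 ÷ 9 = 5 remainder 4; since the remainder is 4, round up to i = 6. First occurrence in the window: #7 on 20 April 2059 (6×9 = 54 days in).
25 June 2059 is 120 days after the start; 120 ÷ 9 = 13 remainder 3. Last occurrence in the window: #14 on 22 June 2059.
Occurrences #7 through #14: 8 in total.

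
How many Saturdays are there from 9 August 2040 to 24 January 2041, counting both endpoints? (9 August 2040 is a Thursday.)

24

9 August 2040 is a Thursday; the first Saturday on or after it is 11 August 2040 (2 days later).
From 11 August 2040 to 24 January 2041: 20 + 30 + 31 + 30 + 31 + 24 = 166 days (rest of August, September, October, November, December, January).
166 ÷ 7 = 23 full weeks with remainder 5, so 23 more Saturdays after the first → 24.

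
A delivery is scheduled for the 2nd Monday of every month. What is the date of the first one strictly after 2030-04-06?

2030-04-08

April 2030 starts on a Monday; its first Monday is the 1st, so the 2nd Monday is the 8th — 2030-04-08.
2030-04-08 is after 2030-04-06, so that is the next one.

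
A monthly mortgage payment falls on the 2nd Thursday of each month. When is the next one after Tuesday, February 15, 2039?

February 2039 starts on a Tuesday; its first Thursday is the 3rd, so the 2nd Thursday is the 10th — February 10, 2039.
That is not after February 15, 2039, so look at March 2039.
March 2039 starts on a Tuesday; its first Thursday is the 3rd, so the 2nd Thursday is the 10th — March 10, 2039.

March 10, 2039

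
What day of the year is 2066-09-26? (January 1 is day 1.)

269

Days in months before September: 31 + 28 + 31 + 30 + 31 + 30 + 31 + 31 = 243.
Plus 26 days into September → day 269.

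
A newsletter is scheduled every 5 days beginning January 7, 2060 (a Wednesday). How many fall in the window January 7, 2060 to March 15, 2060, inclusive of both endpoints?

Occurrences land 5·i days after January 7, 2060 for i = 0, 1, 2, …
The window opens on the start date, so the first occurrence inside is #1 on January 7, 2060.
March 15, 2060 is 68 days after the start; 68 ÷ 5 = 13 remainder 3. Last occurrence in the window: #14 on March 12, 2060.
Occurrences #1 through #14: 14 in total.

14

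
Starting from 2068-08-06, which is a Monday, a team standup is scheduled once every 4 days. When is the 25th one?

The 25th occurrence is 24 intervals after the first: 24 × 4 = 96 days after 2068-08-06.
August has 31 days — 25 days to the end of August leaves 71.
September has 30 days (41 left).
October has 31 days (10 left).
10 days into November → 2068-11-10.

2068-11-10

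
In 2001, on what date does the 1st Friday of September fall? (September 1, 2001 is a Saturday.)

September 2001 begins on a Saturday, so the first Friday is September 7 (6 days later).

2001-09-07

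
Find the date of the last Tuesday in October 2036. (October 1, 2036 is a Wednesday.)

October 2036 begins on a Wednesday, so the first Tuesday is October 7 (6 days later).
October 2036 has 31 days. Adding weeks: 7, 14, 21, 28 — the last one ≤ 31 is the 28th.

28 October 2036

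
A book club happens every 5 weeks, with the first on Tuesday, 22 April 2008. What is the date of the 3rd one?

1 July 2008

The 3rd occurrence is 2 intervals after the first: 2 × 35 = 70 days after 22 April 2008.
April has 30 days — 8 days to the end of April leaves 62.
May has 31 days (31 left).
June has 30 days (1 left).
1 day into July → 1 July 2008.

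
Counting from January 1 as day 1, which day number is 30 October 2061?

303

Days in months before October: 31 + 28 + 31 + 30 + 31 + 30 + 31 + 31 + 30 = 273.
Plus 30 days into October → day 303.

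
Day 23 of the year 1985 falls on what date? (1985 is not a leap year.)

1985-01-23

23 into January → January 23.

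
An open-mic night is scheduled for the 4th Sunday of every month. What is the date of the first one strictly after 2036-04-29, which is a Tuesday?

April 2036 starts on a Tuesday; its first Sunday is the 6th, so the 4th Sunday is the 27th — 2036-04-27.
That is not after 2036-04-29, so look at May 2036.
May 2036 starts on a Thursday; its first Sunday is the 4th, so the 4th Sunday is the 25th — 2036-05-25.

2036-05-25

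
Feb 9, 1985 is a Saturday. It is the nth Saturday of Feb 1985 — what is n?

Day 9 falls in week ⌈9/7⌉ of the month.
Days 1–7 hold the 1st Saturday, 8–14 the 2nd, 15–21 the 3rd, 22–28 the 4th, 29–31 the 5th.
9 is in the range for the 2nd.

2nd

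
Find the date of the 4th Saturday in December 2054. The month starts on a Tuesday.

December 26, 2054

December 2054 begins on a Tuesday, so the first Saturday is December 5 (4 days later).
The 4th Saturday is 3 weeks later: 5 + 21 = 26.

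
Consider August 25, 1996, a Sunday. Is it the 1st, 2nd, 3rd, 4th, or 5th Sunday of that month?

4th

Day 25 falls in week ⌈25/7⌉ of the month.
Days 1–7 hold the 1st Sunday, 8–14 the 2nd, 15–21 the 3rd, 22–28 the 4th, 29–31 the 5th.
25 is in the range for the 4th.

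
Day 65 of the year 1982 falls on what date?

January has 31 days (65 − 31 = 34 remain).
February has 28 days (34 − 28 = 6 remain).
6 into March → March 6.

March 6, 1982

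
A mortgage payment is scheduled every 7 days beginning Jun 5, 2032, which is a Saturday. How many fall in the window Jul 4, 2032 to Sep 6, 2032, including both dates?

9

Occurrences land 7·i days after Jun 5, 2032 for i = 0, 1, 2, …
Jul 4, 2032 is 29 days after the start; 29 ÷ 7 = 4 remainder 1; since the remainder is 1, round up to i = 5. First occurrence in the window: #6 on Jul 10, 2032 (5×7 = 35 days in).
Sep 6, 2032 is 93 days after the start; 93 ÷ 7 = 13 remainder 2. Last occurrence in the window: #14 on Sep 4, 2032.
Occurrences #6 through #14: 9 in total.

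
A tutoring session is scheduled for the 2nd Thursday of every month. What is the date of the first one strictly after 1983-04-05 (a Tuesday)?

April 1983 starts on a Friday; its first Thursday is the 7th, so the 2nd Thursday is the 14th — 1983-04-14.
1983-04-14 is after 1983-04-05, so that is the next one.

1983-04-14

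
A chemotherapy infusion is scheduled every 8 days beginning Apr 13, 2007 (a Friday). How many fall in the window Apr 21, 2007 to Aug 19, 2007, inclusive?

Occurrences land 8·i days after Apr 13, 2007 for i = 0, 1, 2, …
Apr 21, 2007 is 8 days after the start; 8 ÷ 8 = 1 remainder 0. First occurrence in the window: #2 on Apr 21, 2007 (1×8 = 8 days in).
Aug 19, 2007 is 128 days after the start; 128 ÷ 8 = 16 remainder 0. Last occurrence in the window: #17 on Aug 19, 2007.
Occurrences #2 through #17: 16 in total.

16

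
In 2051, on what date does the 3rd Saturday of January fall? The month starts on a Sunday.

January 21, 2051

January 2051 begins on a Sunday, so the first Saturday is January 7 (6 days later).
The 3rd Saturday is 2 weeks later: 7 + 14 = 21.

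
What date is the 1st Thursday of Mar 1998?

Mar 5, 1998

Mar 1998 begins on a Sunday, so the first Thursday is Mar 5 (4 days later).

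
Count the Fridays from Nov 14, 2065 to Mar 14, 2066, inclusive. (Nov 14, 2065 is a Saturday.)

Nov 14, 2065 is a Saturday; the first Friday on or after it is Nov 20, 2065 (6 days later).
From Nov 20, 2065 to Mar 14, 2066: 10 + 31 + 31 + 28 + 14 = 114 days (rest of Nov, Dec, Jan, Feb, Mar).
114 ÷ 7 = 16 full weeks with remainder 2, so 16 more Fridays after the first → 17.

17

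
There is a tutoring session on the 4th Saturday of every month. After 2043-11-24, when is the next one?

2043-11-28

November 2043 starts on a Sunday; its first Saturday is the 7th, so the 4th Saturday is the 28th — 2043-11-28.
2043-11-28 is after 2043-11-24, so that is the next one.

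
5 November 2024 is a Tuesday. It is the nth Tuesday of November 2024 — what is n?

1st

Day 5 falls in week ⌈5/7⌉ of the month.
Days 1–7 hold the 1st Tuesday, 8–14 the 2nd, 15–21 the 3rd, 22–28 the 4th, 29–31 the 5th.
5 is in the range for the 1st.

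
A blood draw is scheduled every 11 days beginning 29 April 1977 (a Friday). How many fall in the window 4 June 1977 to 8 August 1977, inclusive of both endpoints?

6

Occurrences land 11·i days after 29 April 1977 for i = 0, 1, 2, …
4 June 1977 is 36 days after the start; 36 ÷ 11 = 3 remainder 3; since the remainder is 3, round up to i = 4. First occurrence in the window: #5 on 12 June 1977 (4×11 = 44 days in).
8 August 1977 is 101 days after the start; 101 ÷ 11 = 9 remainder 2. Last occurrence in the window: #10 on 6 August 1977.
Occurrences #5 through #10: 6 in total.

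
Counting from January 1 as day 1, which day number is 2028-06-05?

Days in months before June: 31 + 29 + 31 + 30 + 31 = 152.
Plus 5 days into June → day 157.

157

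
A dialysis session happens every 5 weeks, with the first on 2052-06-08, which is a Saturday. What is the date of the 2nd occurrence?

2052-07-13

The 2nd occurrence is 1 interval after the first: 1 × 35 = 35 days after 2052-06-08.
June has 30 days — 22 days to the end of June leaves 13.
13 days into July → 2052-07-13.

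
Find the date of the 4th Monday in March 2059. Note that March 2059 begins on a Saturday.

24 March 2059

March 2059 begins on a Saturday, so the first Monday is March 3 (2 days later).
The 4th Monday is 3 weeks later: 3 + 21 = 24.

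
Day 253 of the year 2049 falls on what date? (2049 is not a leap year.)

September 10, 2049

January has 31 days (253 − 31 = 222 remain).
February has 28 days (222 − 28 = 194 remain).
March has 31 days (194 − 31 = 163 remain).
April has 30 days (163 − 30 = 133 remain).
May has 31 days (133 − 31 = 102 remain).
June has 30 days (102 − 30 = 72 remain).
July has 31 days (72 − 31 = 41 remain).
August has 31 days (41 − 31 = 10 remain).
10 into September → September 10.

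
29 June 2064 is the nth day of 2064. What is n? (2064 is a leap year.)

181

Days in months before June: 31 + 29 + 31 + 30 + 31 = 152.
Plus 29 days into June → day 181.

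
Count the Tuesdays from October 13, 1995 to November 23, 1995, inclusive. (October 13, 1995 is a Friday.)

6

October 13, 1995 is a Friday; the first Tuesday on or after it is October 17, 1995 (4 days later).
From October 17, 1995 to November 23, 1995: 14 + 23 = 37 days (rest of October, November).
37 ÷ 7 = 5 full weeks with remainder 2, so 5 more Tuesdays after the first → 6.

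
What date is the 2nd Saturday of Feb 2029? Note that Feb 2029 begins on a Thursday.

Feb 2029 begins on a Thursday, so the first Saturday is Feb 3 (2 days later).
The 2nd Saturday is 1 weeks later: 3 + 7 = 10.

Feb 10, 2029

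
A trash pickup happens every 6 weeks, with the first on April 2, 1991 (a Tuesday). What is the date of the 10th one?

The 10th occurrence is 9 intervals after the first: 9 × 42 = 378 days after April 2, 1991.
April has 30 days — 28 days to the end of April leaves 350.
May has 31 days (319 left).
June has 30 days (289 left).
July has 31 days (258 left).
August has 31 days (227 left).
September has 30 days (197 left).
October has 31 days (166 left).
November has 30 days (136 left).
December has 31 days (105 left).
January has 31 days (74 left).
February has 29 days (45 left).
March has 31 days (14 left).
14 days into April → April 14, 1992.

April 14, 1992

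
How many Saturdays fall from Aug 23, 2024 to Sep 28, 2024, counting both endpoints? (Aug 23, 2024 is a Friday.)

Aug 23, 2024 is a Friday; the first Saturday on or after it is Aug 24, 2024 (1 day later).
From Aug 24, 2024 to Sep 28, 2024: 7 + 28 = 35 days (rest of Aug, Sep).
35 ÷ 7 = 5 full weeks with remainder 0, so 5 more Saturdays after the first → 6.

6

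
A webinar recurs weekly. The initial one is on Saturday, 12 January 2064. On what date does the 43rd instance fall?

1 November 2064

The 43rd occurrence is 42 intervals after the first: 42 × 7 = 294 days after 12 January 2064.
January has 31 days — 19 days to the end of January leaves 275.
February has 29 days (246 left).
March has 31 days (215 left).
April has 30 days (185 left).
May has 31 days (154 left).
June has 30 days (124 left).
July has 31 days (93 left).
August has 31 days (62 left).
September has 30 days (32 left).
October has 31 days (1 left).
1 day into November → 1 November 2064.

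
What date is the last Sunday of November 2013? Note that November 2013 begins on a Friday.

24 November 2013

November 2013 begins on a Friday, so the first Sunday is November 3 (2 days later).
November 2013 has 30 days. Adding weeks: 3, 10, 17, 24 — the last one ≤ 30 is the 24th.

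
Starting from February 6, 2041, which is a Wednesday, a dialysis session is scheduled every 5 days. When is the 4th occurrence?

February 21, 2041

The 4th occurrence is 3 intervals after the first: 3 × 5 = 15 days after February 6, 2041.
15 days later is February 21, 2041.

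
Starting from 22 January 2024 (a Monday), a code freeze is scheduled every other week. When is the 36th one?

The 36th occurrence is 35 intervals after the first: 35 × 14 = 490 days after 22 January 2024.
January has 31 days — 9 days to the end of January leaves 481.
From end of January to end of 2024 is 335 days (146 left).
January has 31 days (115 left).
February has 28 days (87 left).
March has 31 days (56 left).
April has 30 days (26 left).
26 days into May → 26 May 2025.

26 May 2025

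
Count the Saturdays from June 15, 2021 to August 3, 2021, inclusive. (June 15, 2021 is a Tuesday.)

June 15, 2021 is a Tuesday; the first Saturday on or after it is June 19, 2021 (4 days later).
From June 19, 2021 to August 3, 2021: 11 + 31 + 3 = 45 days (rest of June, July, August).
45 ÷ 7 = 6 full weeks with remainder 3, so 6 more Saturdays after the first → 7.

7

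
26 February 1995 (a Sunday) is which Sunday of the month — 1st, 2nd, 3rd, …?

Day 26 falls in week ⌈26/7⌉ of the month.
Days 1–7 hold the 1st Sunday, 8–14 the 2nd, 15–21 the 3rd, 22–28 the 4th, 29–31 the 5th.
26 is in the range for the 4th.

4th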